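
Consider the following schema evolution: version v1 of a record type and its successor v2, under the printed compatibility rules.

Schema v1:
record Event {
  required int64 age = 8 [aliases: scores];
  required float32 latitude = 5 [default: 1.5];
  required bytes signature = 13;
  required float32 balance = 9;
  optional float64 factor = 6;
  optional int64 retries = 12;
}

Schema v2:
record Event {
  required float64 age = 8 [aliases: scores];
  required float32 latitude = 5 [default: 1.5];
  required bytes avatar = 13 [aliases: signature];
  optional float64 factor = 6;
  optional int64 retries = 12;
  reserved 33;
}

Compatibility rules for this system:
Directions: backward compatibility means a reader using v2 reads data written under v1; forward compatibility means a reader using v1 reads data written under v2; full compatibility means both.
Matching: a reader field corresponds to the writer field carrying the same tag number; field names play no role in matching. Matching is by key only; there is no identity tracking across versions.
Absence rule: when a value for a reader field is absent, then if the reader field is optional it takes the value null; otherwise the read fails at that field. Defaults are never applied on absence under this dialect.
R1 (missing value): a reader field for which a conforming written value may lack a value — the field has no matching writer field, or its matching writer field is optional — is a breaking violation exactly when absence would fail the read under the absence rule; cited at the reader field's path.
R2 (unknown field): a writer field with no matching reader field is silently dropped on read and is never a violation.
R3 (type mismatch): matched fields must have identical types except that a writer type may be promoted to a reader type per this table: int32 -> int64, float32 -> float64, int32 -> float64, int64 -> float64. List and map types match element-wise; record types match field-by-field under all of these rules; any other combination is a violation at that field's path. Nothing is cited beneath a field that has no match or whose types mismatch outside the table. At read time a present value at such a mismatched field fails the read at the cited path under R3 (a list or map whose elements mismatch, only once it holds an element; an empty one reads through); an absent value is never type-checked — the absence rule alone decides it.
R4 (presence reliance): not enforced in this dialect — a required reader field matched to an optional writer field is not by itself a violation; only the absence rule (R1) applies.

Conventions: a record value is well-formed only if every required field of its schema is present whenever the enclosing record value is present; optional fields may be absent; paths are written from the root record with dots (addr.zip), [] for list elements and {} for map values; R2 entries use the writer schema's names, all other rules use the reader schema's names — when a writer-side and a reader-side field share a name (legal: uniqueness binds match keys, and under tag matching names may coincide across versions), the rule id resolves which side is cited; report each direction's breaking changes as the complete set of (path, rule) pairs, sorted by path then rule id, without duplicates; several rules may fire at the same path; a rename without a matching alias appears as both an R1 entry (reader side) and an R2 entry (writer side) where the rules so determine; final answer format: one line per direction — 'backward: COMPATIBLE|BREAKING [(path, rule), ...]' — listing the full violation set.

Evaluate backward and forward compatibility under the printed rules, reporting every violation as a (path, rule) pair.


backward: COMPATIBLE []; forward: BREAKING [(age, R3), (balance, R1)]

the writer's type comes first in each Event pair
backward pass over Event, reader schema v2, writer schema v1:
  int64 -> float64, writer required: age aligns to age
  float32 -> float32, writer required: latitude aligns to latitude
  bytes -> bytes, writer required: avatar aligns to signature
  float64 -> float64, writer optional: factor aligns to factor
  int64 -> int64, writer optional: retries aligns to retries
  leftover writer field: balance
  => backward: COMPATIBLE
forward pass over Event, reader schema v1, writer schema v2:
  float64 -> int64, writer required: age aligns to age
  float32 -> float32, writer required: latitude aligns to latitude
  bytes -> bytes, writer required: signature aligns to avatar
  balance: no writer-side match
  float64 -> float64, writer optional: factor aligns to factor
  int64 -> int64, writer optional: retries aligns to retries
  breaking: (age, R3)
  breaking: (balance, R1)
  => forward: BREAKING (2)


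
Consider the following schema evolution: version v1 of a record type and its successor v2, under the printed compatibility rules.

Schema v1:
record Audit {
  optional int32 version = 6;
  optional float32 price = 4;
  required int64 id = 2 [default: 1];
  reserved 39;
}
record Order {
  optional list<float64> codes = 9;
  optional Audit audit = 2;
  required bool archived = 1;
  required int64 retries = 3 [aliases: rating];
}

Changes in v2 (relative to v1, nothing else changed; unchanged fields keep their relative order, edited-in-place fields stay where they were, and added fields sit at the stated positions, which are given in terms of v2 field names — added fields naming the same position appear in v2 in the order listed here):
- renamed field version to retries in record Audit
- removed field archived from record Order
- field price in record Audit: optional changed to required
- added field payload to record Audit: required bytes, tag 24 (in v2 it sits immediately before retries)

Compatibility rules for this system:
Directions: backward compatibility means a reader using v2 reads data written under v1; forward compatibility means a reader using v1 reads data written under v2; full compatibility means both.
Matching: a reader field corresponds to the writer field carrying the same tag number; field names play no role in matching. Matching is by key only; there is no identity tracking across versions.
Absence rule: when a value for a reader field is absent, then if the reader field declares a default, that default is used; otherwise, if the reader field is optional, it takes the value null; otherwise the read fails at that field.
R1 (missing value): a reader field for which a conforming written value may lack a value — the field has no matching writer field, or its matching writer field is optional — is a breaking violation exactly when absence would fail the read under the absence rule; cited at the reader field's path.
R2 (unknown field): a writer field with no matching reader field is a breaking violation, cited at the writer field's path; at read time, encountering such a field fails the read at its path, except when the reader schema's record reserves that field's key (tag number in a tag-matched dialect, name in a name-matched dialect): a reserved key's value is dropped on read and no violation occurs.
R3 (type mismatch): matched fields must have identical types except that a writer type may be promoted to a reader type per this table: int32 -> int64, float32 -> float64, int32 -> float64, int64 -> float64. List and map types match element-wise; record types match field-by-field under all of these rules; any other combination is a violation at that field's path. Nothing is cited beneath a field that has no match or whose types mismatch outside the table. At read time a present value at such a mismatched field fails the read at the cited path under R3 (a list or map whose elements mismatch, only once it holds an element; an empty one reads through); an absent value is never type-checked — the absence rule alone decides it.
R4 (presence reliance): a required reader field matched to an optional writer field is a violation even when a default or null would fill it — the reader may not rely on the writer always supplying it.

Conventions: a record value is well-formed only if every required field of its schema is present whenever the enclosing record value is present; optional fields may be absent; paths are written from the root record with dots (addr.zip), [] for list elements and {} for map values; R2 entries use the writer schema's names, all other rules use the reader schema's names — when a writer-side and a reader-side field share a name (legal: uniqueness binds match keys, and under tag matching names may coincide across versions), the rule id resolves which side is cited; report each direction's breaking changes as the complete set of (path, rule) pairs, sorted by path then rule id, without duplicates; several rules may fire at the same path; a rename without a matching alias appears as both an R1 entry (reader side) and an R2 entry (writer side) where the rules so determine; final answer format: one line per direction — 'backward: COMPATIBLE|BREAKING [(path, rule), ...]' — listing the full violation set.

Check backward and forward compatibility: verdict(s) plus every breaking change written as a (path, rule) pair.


each type pair in Order: writer, then reader
checking backward for Order: reader v2 against writer v1:
  codes: paired with writer codes (list<float64> -> list<float64>; writer optional)
  audit: paired with writer audit (Audit -> Audit; writer optional)
  retries: paired with writer retries (int64 -> int64; writer required)
  writer field archived has no reader counterpart
  audit.payload: no writer match
  audit.retries: paired with writer audit.version (int32 -> int32; writer optional)
  audit.price: paired with writer audit.price (float32 -> float32; writer optional)
  audit.id: paired with writer audit.id (int64 -> int64; writer required)
  breaking: (archived, R2)
  breaking: (audit.payload, R1)
  breaking: (audit.price, R1)
  breaking: (audit.price, R4)
  => 4 violation(s): backward is BREAKING for Order
checking forward for Order: reader v1 against writer v2:
  codes: paired with writer codes (list<float64> -> list<float64>; writer optional)
  audit: paired with writer audit (Audit -> Audit; writer optional)
  archived: no writer match
  retries: paired with writer retries (int64 -> int64; writer required)
  audit.version: paired with writer audit.retries (int32 -> int32; writer optional)
  audit.price: paired with writer audit.price (float32 -> float32; writer required)
  audit.id: paired with writer audit.id (int64 -> int64; writer required)
  writer field audit.payload has no reader counterpart
  breaking: (archived, R1)
  breaking: (audit.payload, R2)
  => 2 violation(s): forward is BREAKING for Order

backward: BREAKING [(archived, R2), (audit.payload, R1), (audit.price, R1), (audit.price, R4)]; forward: BREAKING [(archived, R1), (audit.payload, R2)]


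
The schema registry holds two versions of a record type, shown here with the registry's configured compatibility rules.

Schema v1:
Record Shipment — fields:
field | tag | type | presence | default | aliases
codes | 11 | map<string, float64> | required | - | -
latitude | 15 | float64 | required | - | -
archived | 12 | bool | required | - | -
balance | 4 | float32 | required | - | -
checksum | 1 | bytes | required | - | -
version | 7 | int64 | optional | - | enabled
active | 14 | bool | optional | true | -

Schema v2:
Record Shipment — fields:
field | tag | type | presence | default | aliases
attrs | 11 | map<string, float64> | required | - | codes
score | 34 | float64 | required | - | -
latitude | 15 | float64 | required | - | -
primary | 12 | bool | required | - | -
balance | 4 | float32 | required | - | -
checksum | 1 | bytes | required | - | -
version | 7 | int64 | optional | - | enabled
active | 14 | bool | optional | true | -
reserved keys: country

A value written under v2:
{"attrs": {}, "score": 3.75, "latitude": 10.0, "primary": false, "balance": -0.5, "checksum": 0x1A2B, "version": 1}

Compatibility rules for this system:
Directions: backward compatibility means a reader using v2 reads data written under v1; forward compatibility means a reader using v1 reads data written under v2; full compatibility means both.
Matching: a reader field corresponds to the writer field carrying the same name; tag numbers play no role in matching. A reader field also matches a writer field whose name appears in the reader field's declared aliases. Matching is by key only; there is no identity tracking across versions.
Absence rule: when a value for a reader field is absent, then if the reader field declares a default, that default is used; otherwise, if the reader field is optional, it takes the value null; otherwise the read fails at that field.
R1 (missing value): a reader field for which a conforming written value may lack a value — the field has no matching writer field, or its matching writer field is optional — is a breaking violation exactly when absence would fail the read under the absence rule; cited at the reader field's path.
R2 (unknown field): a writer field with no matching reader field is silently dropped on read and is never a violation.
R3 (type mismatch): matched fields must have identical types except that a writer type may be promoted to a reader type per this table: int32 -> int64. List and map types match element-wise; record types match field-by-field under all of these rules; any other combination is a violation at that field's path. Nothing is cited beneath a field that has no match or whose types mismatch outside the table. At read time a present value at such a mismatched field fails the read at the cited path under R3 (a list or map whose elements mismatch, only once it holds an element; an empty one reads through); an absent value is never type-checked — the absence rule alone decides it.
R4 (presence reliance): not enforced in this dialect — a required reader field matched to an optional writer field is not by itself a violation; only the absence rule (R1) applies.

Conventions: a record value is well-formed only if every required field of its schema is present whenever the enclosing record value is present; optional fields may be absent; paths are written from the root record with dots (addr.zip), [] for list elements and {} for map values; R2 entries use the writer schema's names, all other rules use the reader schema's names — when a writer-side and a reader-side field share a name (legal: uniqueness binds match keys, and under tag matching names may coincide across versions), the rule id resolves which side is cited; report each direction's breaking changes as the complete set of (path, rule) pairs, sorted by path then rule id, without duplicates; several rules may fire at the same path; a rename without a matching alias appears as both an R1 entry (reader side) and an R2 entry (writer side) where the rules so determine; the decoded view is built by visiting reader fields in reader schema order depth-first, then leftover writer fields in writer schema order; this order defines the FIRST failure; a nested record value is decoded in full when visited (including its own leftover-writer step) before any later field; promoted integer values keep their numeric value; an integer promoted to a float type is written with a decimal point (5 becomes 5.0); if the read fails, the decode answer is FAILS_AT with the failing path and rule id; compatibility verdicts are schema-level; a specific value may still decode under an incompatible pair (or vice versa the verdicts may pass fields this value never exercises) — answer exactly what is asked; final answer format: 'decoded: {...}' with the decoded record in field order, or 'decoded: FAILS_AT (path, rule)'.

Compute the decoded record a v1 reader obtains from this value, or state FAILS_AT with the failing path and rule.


arrows below run writer -> reader for Shipment
decoding the Shipment value with the v1 reader:
  read fails at codes under R1 (no fill)
  => FAILS_AT (codes, R1)
checking off the Shipment differences that do not matter here:
  renamed field archived to primary in record Shipment -> shifts the Shipment verdicts, not this decode
  added field score to record Shipment: required float64, tag 34 (in v2 it sits immediately before latitude) -> shifts the Shipment verdicts, not this decode

decoded: FAILS_AT (codes, R1)


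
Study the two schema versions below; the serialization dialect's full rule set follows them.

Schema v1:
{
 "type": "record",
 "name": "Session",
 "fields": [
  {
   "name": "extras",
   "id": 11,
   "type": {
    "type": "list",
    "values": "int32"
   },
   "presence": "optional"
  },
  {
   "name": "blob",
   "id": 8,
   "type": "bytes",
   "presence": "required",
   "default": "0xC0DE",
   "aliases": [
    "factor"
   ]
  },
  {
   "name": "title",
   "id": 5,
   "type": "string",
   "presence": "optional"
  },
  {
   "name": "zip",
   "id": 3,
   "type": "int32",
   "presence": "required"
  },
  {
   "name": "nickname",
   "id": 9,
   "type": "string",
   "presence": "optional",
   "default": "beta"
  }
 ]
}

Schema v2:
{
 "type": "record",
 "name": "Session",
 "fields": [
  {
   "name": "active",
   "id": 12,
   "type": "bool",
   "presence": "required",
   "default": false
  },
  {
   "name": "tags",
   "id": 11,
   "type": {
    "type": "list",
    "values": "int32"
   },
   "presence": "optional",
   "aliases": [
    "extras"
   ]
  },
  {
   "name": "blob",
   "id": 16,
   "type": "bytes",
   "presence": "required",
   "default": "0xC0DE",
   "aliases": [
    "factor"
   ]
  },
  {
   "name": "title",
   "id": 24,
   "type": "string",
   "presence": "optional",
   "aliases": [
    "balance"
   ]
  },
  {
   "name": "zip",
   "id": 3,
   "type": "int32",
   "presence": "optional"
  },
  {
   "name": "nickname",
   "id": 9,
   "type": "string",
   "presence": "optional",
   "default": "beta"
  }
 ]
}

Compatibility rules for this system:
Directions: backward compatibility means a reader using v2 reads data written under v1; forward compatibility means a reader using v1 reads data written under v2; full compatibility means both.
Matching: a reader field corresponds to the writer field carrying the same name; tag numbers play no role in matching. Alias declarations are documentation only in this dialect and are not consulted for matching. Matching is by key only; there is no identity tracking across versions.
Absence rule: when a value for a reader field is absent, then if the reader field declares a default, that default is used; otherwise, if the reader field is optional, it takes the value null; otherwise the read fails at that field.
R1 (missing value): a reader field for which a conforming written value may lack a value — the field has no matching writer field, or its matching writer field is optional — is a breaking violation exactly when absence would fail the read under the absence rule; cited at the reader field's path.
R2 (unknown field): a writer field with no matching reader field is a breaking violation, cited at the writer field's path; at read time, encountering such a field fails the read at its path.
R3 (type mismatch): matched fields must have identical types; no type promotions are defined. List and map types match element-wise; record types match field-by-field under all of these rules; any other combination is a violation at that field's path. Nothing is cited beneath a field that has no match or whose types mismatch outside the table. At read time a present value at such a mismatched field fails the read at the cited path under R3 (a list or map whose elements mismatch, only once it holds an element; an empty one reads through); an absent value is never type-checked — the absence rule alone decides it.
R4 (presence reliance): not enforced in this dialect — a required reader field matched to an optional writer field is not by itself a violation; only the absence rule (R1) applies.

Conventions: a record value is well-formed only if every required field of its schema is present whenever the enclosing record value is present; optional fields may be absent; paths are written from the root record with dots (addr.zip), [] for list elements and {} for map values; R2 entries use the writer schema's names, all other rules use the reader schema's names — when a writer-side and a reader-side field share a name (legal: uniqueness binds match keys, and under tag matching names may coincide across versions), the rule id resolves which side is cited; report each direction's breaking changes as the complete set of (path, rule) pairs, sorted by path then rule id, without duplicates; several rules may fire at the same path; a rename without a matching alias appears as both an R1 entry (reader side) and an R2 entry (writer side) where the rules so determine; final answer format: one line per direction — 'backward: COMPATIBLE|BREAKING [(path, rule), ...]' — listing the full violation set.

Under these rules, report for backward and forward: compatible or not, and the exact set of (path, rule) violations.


backward: BREAKING [(extras, R2)]; forward: BREAKING [(active, R2), (tags, R2), (zip, R1)]

in Session below, arrows point writer -> reader
backward analysis of Session with v2 as reader and v1 as writer:
  active: no writer-side match
  tags: no writer-side match
  blob: bytes -> bytes, writer required; from blob
  title: string -> string, writer optional; from title
  zip: int32 -> int32, writer required; from zip
  nickname: string -> string, writer optional; from nickname
  writer field extras has no reader counterpart
  rule R2 violated at extras
  => backward: BREAKING (1)
forward analysis of Session with v1 as reader and v2 as writer:
  extras: no writer-side match
  blob: bytes -> bytes, writer required; from blob
  title: string -> string, writer optional; from title
  zip: int32 -> int32, writer optional; from zip
  nickname: string -> string, writer optional; from nickname
  writer field active has no reader counterpart
  writer field tags has no reader counterpart
  rule R2 violated at active
  rule R2 violated at tags
  rule R1 violated at zip
  => forward: BREAKING (3)


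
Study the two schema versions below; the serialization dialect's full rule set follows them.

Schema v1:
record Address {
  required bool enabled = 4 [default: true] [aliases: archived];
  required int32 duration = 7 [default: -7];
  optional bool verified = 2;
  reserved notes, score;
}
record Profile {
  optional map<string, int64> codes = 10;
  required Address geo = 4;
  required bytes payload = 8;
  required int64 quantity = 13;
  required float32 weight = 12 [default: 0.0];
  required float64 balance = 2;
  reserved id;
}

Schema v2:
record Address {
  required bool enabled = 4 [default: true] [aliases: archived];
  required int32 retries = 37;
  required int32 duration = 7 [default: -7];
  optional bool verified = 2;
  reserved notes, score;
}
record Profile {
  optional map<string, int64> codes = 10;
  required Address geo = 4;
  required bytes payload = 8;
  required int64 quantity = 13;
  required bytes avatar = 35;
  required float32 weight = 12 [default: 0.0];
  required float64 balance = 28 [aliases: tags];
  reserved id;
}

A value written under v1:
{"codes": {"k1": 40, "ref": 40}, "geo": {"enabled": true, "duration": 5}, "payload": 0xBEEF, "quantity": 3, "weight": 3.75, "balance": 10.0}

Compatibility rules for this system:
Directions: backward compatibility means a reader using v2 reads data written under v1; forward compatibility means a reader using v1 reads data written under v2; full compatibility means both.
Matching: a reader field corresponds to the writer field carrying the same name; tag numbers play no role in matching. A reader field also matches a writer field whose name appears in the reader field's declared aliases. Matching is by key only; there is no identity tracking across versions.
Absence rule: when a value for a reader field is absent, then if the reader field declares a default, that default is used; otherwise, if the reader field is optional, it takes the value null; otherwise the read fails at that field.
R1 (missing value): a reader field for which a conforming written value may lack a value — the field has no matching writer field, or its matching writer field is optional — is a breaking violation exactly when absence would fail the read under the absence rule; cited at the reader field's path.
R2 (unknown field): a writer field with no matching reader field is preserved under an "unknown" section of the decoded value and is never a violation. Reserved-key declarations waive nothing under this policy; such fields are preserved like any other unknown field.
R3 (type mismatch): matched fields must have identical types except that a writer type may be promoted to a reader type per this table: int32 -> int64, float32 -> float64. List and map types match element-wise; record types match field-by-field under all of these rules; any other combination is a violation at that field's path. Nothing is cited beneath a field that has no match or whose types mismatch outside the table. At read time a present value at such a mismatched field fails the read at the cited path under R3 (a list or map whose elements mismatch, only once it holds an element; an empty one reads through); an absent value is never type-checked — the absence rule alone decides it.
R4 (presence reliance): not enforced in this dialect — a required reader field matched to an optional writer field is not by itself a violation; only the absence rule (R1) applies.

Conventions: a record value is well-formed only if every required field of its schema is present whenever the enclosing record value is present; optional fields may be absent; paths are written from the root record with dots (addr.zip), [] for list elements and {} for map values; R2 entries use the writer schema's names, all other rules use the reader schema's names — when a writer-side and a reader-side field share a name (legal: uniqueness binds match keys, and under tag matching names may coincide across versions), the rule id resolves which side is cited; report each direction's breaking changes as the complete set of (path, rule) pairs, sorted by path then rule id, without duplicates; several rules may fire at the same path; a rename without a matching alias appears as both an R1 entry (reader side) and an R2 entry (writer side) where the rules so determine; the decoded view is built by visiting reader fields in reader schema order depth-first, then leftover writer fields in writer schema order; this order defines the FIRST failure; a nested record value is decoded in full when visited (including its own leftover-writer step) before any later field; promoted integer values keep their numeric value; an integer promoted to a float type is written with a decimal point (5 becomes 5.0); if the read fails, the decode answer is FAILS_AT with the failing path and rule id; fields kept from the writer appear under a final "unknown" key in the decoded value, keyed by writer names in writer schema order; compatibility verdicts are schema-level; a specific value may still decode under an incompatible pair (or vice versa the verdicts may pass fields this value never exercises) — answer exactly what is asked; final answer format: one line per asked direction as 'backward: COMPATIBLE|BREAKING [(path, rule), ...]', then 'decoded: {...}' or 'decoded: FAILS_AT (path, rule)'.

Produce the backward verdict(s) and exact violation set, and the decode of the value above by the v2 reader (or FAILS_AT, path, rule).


in Profile below, arrows point writer -> reader
backward pass over Profile, reader schema v2, writer schema v1:
  codes: paired with writer codes (map<string, int64> -> map<string, int64>; writer optional)
  geo: paired with writer geo (Address -> Address; writer required)
  payload: paired with writer payload (bytes -> bytes; writer required)
  quantity: paired with writer quantity (int64 -> int64; writer required)
  avatar has no writer counterpart
  weight: paired with writer weight (float32 -> float32; writer required)
  balance: paired with writer balance (float64 -> float64; writer required)
  geo.enabled: paired with writer geo.enabled (bool -> bool; writer required)
  geo.retries has no writer counterpart
  geo.duration: paired with writer geo.duration (int32 -> int32; writer required)
  geo.verified: paired with writer geo.verified (bool -> bool; writer optional)
  R1 fires at avatar
  R1 fires at geo.retries
  => backward verdict for Profile: BREAKING, 2 violation(s)
migrating the Profile value to v2:
  codes := {"k1": 40, "ref": 40}
  geo.enabled := true
  read fails at geo.retries under R1 (no fill)
  => FAILS_AT (geo.retries, R1)
remaining Profile differences; none change what is asked:
  field balance in record Profile: tag 2 changed to 28 -> inert for the asked Profile verdict: nothing fires

backward: BREAKING [(avatar, R1), (geo.retries, R1)]; decoded: FAILS_AT (geo.retries, R1)


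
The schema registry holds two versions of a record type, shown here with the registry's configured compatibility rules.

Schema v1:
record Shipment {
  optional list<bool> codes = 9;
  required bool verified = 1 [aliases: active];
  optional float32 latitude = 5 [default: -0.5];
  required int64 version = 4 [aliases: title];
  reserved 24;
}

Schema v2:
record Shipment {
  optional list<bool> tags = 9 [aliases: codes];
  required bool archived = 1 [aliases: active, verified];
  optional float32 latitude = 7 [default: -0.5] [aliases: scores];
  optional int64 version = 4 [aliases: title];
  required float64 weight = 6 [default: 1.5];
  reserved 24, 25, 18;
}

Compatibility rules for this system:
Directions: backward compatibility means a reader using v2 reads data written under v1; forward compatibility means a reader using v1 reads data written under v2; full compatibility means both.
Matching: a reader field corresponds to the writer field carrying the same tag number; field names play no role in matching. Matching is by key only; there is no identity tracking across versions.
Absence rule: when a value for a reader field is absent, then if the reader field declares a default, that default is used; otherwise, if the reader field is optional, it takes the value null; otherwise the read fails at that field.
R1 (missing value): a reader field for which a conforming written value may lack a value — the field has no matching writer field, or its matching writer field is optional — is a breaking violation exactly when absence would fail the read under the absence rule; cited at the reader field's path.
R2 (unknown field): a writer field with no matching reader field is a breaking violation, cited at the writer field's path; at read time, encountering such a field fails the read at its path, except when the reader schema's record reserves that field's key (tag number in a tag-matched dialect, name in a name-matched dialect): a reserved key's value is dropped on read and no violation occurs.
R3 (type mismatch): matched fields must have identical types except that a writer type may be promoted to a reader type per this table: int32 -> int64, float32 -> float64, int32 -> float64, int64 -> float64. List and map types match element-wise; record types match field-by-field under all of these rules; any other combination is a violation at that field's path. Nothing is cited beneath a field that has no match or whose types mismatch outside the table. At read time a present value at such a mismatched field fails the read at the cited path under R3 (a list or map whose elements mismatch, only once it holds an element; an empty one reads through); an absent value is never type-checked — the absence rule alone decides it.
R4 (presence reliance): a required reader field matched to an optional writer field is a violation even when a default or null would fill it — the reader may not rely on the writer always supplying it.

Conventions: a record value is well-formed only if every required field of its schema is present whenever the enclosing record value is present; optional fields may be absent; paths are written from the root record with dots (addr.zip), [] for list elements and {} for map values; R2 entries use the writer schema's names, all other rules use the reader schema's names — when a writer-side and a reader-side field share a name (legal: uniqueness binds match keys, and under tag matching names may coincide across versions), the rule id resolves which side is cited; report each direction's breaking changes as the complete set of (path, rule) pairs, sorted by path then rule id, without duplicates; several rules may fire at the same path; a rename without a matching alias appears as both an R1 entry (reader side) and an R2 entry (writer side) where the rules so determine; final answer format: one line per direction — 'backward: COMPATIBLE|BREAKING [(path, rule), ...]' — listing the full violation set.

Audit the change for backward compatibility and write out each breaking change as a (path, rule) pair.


backward: BREAKING [(latitude, R2)]

the writer's type comes first in each Shipment pair
checking backward for Shipment: reader v2 against writer v1:
  writer optional, list<bool> -> list<bool>: reader tags maps from writer codes
  writer required, bool -> bool: reader archived maps from writer verified
  latitude: no writer match
  writer required, int64 -> int64: reader version maps from writer version
  weight: no writer match
  leftover writer field: latitude
  violation R2 at latitude
  => backward: BREAKING (1)
the rest of the Shipment diff is inert for this question:
  renamed field codes to tags in record Shipment (alias codes declared on the renamed field) -> no rule fires on it in Shipment's dialect; the asked verdict holds
  added field weight to record Shipment: required float64, tag 6, default 1.5 (in v2 it sits last) -> its effect on Shipment is confined to the forward direction, not asked
  field version in record Shipment: required changed to optional -> its effect on Shipment is confined to the forward direction, not asked
  renamed field verified to archived in record Shipment (alias verified declared on the renamed field) -> no rule fires on it in Shipment's dialect; the asked verdict holds


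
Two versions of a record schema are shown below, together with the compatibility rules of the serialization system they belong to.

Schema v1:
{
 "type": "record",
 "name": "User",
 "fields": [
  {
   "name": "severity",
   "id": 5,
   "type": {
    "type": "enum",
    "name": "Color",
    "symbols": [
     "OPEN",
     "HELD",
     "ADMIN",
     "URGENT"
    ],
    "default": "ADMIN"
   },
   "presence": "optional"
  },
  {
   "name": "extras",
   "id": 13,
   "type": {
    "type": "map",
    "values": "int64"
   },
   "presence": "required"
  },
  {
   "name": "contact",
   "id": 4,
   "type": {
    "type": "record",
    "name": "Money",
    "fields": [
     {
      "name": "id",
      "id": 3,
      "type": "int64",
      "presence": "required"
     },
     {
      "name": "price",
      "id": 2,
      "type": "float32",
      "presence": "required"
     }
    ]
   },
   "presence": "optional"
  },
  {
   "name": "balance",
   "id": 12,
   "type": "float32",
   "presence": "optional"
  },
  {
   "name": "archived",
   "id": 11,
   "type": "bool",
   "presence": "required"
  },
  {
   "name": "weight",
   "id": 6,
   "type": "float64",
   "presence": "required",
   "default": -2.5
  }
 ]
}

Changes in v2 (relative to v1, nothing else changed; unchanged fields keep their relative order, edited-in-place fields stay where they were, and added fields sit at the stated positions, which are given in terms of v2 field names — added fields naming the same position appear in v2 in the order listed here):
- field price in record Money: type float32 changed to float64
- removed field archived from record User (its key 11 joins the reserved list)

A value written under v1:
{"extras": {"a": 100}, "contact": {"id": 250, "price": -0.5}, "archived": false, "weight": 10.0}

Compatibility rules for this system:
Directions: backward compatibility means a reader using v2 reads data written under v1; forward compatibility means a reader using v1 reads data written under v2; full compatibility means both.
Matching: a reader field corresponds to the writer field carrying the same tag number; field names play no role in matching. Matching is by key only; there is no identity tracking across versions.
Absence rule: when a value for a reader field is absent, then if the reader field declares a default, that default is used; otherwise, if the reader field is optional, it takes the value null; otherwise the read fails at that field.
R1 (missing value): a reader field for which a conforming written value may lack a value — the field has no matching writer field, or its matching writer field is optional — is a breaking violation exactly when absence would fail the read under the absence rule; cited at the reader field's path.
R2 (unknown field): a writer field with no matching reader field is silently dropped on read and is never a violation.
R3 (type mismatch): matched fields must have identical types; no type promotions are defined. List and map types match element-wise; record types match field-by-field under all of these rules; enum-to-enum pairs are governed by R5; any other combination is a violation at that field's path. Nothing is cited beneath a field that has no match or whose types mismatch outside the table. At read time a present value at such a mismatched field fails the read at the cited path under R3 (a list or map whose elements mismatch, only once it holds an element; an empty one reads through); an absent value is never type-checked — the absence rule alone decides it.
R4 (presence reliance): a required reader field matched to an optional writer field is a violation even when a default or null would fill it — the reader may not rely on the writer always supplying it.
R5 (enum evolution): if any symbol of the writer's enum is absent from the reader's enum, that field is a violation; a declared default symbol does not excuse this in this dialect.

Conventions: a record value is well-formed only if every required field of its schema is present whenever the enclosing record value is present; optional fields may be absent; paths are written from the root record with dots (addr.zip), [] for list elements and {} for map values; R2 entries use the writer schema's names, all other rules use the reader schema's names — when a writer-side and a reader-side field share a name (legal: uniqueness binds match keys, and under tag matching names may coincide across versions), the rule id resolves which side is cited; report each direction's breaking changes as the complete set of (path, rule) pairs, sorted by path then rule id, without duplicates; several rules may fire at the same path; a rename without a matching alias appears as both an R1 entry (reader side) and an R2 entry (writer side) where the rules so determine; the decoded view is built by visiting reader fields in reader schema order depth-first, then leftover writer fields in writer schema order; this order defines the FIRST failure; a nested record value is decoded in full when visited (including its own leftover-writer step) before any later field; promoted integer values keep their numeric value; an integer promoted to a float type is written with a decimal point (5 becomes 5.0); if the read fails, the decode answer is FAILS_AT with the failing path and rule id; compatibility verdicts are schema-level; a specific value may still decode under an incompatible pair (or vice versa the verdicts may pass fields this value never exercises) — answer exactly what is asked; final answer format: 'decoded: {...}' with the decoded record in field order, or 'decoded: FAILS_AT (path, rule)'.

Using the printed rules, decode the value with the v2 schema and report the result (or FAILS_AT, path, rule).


in User below, arrows point writer -> reader
decode walk for User under reader schema v2:
  severity := null (absent, optional -> null)
  extras := {"a": 100}
  contact.id := 250
  read fails at contact.price under R3
  => FAILS_AT (contact.price, R3)
diffs on User not affecting the asked answer:
  removed field archived from record User (its key 11 joins the reserved list) -> a verdict-level change on User — the shown value reads the same

decoded: FAILS_AT (contact.price, R3)


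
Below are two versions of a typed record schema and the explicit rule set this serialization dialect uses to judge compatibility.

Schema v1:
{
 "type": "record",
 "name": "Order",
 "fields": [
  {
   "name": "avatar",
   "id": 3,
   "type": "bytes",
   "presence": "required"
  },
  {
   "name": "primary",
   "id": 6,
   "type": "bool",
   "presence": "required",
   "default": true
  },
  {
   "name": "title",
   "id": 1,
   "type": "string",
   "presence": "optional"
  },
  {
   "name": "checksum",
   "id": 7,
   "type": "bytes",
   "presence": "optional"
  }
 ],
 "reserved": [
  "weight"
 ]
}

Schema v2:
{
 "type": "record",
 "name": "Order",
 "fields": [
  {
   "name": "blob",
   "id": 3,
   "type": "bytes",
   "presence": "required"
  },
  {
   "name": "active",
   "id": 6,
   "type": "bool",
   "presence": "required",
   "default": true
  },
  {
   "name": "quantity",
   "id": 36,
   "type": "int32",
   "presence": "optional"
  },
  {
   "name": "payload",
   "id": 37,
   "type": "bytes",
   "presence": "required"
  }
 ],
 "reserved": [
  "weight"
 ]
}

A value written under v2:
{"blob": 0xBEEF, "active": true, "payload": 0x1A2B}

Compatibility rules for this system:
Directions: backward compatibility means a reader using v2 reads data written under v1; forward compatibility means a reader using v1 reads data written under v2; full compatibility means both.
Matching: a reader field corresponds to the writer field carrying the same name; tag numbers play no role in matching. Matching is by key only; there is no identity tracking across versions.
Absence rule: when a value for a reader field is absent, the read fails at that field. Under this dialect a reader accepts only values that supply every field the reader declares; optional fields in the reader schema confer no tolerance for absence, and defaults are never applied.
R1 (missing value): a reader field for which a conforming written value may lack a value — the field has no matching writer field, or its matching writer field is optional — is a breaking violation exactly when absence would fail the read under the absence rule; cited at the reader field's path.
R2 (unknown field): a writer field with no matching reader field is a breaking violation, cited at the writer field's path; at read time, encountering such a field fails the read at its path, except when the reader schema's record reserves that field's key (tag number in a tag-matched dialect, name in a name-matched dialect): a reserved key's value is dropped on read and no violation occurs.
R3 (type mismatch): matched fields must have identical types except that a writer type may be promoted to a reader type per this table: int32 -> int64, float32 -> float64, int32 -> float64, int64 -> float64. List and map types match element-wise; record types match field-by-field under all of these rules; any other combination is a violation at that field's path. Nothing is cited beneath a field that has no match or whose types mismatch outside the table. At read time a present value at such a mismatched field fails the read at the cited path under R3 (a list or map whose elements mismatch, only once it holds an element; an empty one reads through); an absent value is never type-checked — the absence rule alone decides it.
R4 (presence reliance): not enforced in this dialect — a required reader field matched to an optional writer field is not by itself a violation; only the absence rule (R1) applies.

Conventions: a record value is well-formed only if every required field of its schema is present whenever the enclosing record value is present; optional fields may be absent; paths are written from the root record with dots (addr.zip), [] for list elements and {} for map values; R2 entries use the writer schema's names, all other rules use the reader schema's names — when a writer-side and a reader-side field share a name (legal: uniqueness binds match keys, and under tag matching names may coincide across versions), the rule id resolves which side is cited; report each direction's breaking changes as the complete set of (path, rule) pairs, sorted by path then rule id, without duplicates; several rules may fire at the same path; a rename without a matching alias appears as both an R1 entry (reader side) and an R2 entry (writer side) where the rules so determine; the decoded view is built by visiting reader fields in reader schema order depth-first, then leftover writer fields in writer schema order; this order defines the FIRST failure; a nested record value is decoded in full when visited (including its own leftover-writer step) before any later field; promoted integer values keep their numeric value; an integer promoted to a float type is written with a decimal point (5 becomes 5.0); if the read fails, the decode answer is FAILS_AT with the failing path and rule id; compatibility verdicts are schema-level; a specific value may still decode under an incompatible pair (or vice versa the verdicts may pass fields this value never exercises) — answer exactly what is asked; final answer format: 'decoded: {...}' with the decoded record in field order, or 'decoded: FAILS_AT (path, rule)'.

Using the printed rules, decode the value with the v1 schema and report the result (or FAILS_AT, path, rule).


arrows below run writer -> reader for Order
decode walk for Order under reader schema v1:
  read fails at avatar under R1 (no fill)
  => FAILS_AT (avatar, R1)
ruling out the remaining Order differences:
  added field quantity to record Order: optional int32, tag 36 (in v2 it sits last) -> a verdict-level change on Order — the shown value reads the same
  removed field title from record Order -> a verdict-level change on Order — the shown value reads the same
  removed field checksum from record Order -> a verdict-level change on Order — the shown value reads the same
  renamed field primary to active in record Order -> a verdict-level change on Order — the shown value reads the same
  added field payload to record Order: required bytes, tag 37 (in v2 it sits last) -> a verdict-level change on Order — the shown value reads the same

decoded: FAILS_AT (avatar, R1)
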